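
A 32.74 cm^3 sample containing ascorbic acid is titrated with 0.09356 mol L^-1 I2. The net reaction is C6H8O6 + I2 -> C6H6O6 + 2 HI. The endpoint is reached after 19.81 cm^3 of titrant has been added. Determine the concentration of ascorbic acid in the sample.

n(I2) = 0.09356 x 0.01981 = 0.001853 mol.
From the balanced equation, 1 mol I2 reacts with 1 mol ascorbic acid, so n(ascorbic acid) = 0.001853 x 1/1 = 0.001853 mol.
[ascorbic acid] = 0.001853 / 0.03274 L = 0.0566 M.

0.0566 M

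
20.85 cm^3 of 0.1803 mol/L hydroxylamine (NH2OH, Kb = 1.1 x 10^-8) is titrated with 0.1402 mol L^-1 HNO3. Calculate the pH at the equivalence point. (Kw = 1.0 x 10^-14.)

n(NH2OH) = 0.1803 x 0.02085 = 0.003759 mol; V(HNO3) at equivalence = 0.003759/0.1402 = 0.02681 L.
At equivalence the base is fully converted to NH3OH+; total volume = 0.04766 L, so [NH3OH+] = 0.003759/0.04766 = 0.07887 M.
Ka(NH3OH+) = Kw/Kb = 1.0e-14 / 1.1 x 10^-8 = 9.09e-7.
[H^+] = sqrt(Ka x [NH3OH+]) = sqrt(9.09e-7 x 0.07887) = 0.000268 M.
pH = -log(0.000268) = 3.57.

3.57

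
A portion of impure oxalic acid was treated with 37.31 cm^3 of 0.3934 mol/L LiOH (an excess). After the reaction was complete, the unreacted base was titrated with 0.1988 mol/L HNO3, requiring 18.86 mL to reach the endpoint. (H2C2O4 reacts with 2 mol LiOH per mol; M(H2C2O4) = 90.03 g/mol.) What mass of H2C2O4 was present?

Total n(LiOH) added = 0.3934 x 0.03731 = 0.01468 mol.
n(HNO3) used = 0.1988 x 0.01886 = 0.003749 mol, which equals the excess n(LiOH).
So n(LiOH) consumed by the sample = 0.01468 - 0.003749 = 0.01093 mol.
n(H2C2O4) = 0.01093 / 2 = 0.005464 mol.
mass = 0.005464 mol x 90.03 g/mol = 0.492 g.

0.492 g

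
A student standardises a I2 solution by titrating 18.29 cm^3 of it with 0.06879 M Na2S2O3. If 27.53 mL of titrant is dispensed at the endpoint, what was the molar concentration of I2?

n(Na2S2O3) = 0.06879 x 0.02753 = 0.001894 mol.
From the balanced equation, 2 mol Na2S2O3 reacts with 1 mol I2, so n(I2) = 0.001894 x 1/2 = 0.0009469 mol.
[I2] = 0.0009469 / 0.01829 L = 0.0518 M.

0.0518 M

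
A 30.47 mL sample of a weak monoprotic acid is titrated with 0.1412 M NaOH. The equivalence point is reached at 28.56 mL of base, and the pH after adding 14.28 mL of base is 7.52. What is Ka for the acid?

14.28 mL is half of the equivalence volume, so this is the half-equivalence point where [HA] = [A^-].
At half-equivalence pH = pKa, so pKa = 7.52.
Ka = 10^(-7.52) = 3.0 x 10^-8.

3.0 x 10^-8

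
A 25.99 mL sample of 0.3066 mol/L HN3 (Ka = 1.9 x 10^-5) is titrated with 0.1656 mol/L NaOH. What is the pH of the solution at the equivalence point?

n(HN3) = 0.3066 x 0.02599 = 0.007969 mol; V(NaOH) at equivalence = 0.007969/0.1656 = 0.04812 L.
At equivalence all the acid is converted to N3-; total volume = 0.02599 + 0.04812 = 0.07411 L, so [N3-] = 0.007969/0.07411 = 0.1075 M.
Kb = Kw/Ka = 1.0e-14 / 1.9 x 10^-5 = 5.26e-10.
[OH^-] = sqrt(Kb x [N3-]) = sqrt(5.26e-10 x 0.1075) = 7.52e-6 M.
pOH = 5.12, so pH = 14.00 - 5.12 = 8.88.

8.88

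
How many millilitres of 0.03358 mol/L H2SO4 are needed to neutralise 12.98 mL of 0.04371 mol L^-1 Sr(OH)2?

16.9 mL

n(Sr(OH)2) = 0.04371 mol/L x 0.01298 L = 0.0005674 mol.
At equivalence n(H2SO4) = n(Sr(OH)2) = 0.0005674 mol.
V(H2SO4) = 0.0005674 / 0.03358 = 0.01690 L = 16.9 mL.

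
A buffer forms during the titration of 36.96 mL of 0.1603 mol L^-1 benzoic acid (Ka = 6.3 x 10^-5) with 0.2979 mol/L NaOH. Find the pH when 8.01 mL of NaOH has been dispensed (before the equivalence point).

4.03

Initial n(C6H5COOH) = 0.1603 x 0.03696 = 0.005925 mol.
n(NaOH) added = 0.2979 x 0.008010 = 0.002386 mol, converting that many moles of C6H5COOH to C6H5COO-.
Remaining n(C6H5COOH) = 0.003539 mol; n(C6H5COO-) = 0.002386 mol.
By Henderson-Hasselbalch, pH = pKa + log([A^-]/[HA]) = 4.20 + log(0.002386/0.003539) = 4.20 + (-0.17) = 4.03.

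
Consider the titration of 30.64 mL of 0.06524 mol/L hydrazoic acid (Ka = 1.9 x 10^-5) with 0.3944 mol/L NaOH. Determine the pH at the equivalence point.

8.73

n(HN3) = 0.06524 x 0.03064 = 0.001999 mol; V(NaOH) at equivalence = 0.001999/0.3944 = 0.005068 L.
At equivalence all the acid is converted to N3-; total volume = 0.03064 + 0.005068 = 0.03571 L, so [N3-] = 0.001999/0.03571 = 0.05598 M.
Kb = Kw/Ka = 1.0e-14 / 1.9 x 10^-5 = 5.26e-10.
[OH^-] = sqrt(Kb x [N3-]) = sqrt(5.26e-10 x 0.05598) = 5.43e-6 M.
pOH = 5.27, so pH = 14.00 - 5.27 = 8.73.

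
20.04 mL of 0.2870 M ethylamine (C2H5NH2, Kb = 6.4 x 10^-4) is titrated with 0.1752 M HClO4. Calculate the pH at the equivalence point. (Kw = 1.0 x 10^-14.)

n(C2H5NH2) = 0.2870 x 0.02004 = 0.005751 mol; V(HClO4) at equivalence = 0.005751/0.1752 = 0.03283 L.
At equivalence the base is fully converted to C2H5NH3+; total volume = 0.05287 L, so [C2H5NH3+] = 0.005751/0.05287 = 0.1088 M.
Ka(C2H5NH3+) = Kw/Kb = 1.0e-14 / 6.4 x 10^-4 = 1.56e-11.
[H^+] = sqrt(Ka x [C2H5NH3+]) = sqrt(1.56e-11 x 0.1088) = 1.30e-6 M.
pH = -log(1.30e-6) = 5.88.

5.88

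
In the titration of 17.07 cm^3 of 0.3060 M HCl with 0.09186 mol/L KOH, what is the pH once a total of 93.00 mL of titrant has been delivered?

n(acid) = 0.3060 x 0.01707 = 0.005223 mol; n(KOH) added = 0.09186 x 0.09300 = 0.008543 mol.
Base is in excess by 0.008543 - 0.005223 = 0.003320 mol in a total volume of 0.1101 L.
[OH^-] = 0.003320/0.1101 = 0.03016 M, so pOH = 1.52 and pH = 14.00 - 1.52 = 12.48.

12.48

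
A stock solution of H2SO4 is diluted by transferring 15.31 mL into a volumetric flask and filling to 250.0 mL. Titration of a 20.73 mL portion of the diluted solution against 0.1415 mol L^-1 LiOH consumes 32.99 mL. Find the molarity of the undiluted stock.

n(LiOH) = 0.1415 x 0.03299 = 0.004668 mol.
n(H2SO4) in the aliquot = 0.004668 x 1/2 = 0.002334 mol.
[diluted H2SO4] = 0.002334 / 0.02073 = 0.1126 M.
Dilution factor = 250.0/15.31 = 16.33, so [stock] = 0.1126 x 16.33 = 1.84 M.

1.84 M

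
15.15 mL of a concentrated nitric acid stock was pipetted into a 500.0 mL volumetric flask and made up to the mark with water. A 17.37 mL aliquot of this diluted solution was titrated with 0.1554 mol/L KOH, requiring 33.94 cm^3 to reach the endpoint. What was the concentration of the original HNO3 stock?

n(KOH) = 0.1554 x 0.03394 = 0.005274 mol.
n(HNO3) in the aliquot = 0.005274 mol.
[diluted HNO3] = 0.005274 / 0.01737 = 0.3036 M.
Dilution factor = 500.0/15.15 = 33.00, so [stock] = 0.3036 x 33.00 = 10.0 M.

10.0 M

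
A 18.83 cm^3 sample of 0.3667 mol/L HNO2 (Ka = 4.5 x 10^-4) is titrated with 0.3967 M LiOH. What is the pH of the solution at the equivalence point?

n(HNO2) = 0.3667 x 0.01883 = 0.006905 mol; V(LiOH) at equivalence = 0.006905/0.3967 = 0.01741 L.
At equivalence all the acid is converted to NO2-; total volume = 0.01883 + 0.01741 = 0.03624 L, so [NO2-] = 0.006905/0.03624 = 0.1906 M.
Kb = Kw/Ka = 1.0e-14 / 4.5 x 10^-4 = 2.22e-11.
[OH^-] = sqrt(Kb x [NO2-]) = sqrt(2.22e-11 x 0.1906) = 2.06e-6 M.
pOH = 5.69, so pH = 14.00 - 5.69 = 8.31.

8.31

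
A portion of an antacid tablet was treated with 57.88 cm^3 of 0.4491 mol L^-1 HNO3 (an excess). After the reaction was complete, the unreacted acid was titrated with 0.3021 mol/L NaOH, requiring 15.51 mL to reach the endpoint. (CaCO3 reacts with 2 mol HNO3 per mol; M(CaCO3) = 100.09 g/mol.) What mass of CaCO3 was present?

Total n(HNO3) added = 0.4491 x 0.05788 = 0.02599 mol.
n(NaOH) used = 0.3021 x 0.01551 = 0.004686 mol, which equals the excess n(HNO3).
So n(HNO3) consumed by the sample = 0.02599 - 0.004686 = 0.02131 mol.
n(CaCO3) = 0.02131 / 2 = 0.01065 mol.
mass = 0.01065 mol x 100.09 g/mol = 1.07 g.

1.07 g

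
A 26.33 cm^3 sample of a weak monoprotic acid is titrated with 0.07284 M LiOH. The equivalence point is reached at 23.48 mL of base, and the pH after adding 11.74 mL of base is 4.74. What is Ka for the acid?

11.74 mL is half of the equivalence volume, so this is the half-equivalence point where [HA] = [A^-].
At half-equivalence pH = pKa, so pKa = 4.74.
Ka = 10^(-4.74) = 1.8 x 10^-5.

1.8 x 10^-5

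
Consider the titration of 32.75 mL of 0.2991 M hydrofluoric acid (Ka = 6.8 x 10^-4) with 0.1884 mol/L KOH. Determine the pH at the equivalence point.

n(HF) = 0.2991 x 0.03275 = 0.009796 mol; V(KOH) at equivalence = 0.009796/0.1884 = 0.05199 L.
At equivalence all the acid is converted to F-; total volume = 0.03275 + 0.05199 = 0.08474 L, so [F-] = 0.009796/0.08474 = 0.1156 M.
Kb = Kw/Ka = 1.0e-14 / 6.8 x 10^-4 = 1.47e-11.
[OH^-] = sqrt(Kb x [F-]) = sqrt(1.47e-11 x 0.1156) = 1.30e-6 M.
pOH = 5.88, so pH = 14.00 - 5.88 = 8.12.

8.12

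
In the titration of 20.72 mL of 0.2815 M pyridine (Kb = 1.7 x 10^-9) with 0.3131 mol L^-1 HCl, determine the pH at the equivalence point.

3.03

n(C5H5N) = 0.2815 x 0.02072 = 0.005833 mol; V(HCl) at equivalence = 0.005833/0.3131 = 0.01863 L.
At equivalence the base is fully converted to C5H5NH+; total volume = 0.03935 L, so [C5H5NH+] = 0.005833/0.03935 = 0.1482 M.
Ka(C5H5NH+) = Kw/Kb = 1.0e-14 / 1.7 x 10^-9 = 5.88e-6.
[H^+] = sqrt(Ka x [C5H5NH+]) = sqrt(5.88e-6 x 0.1482) = 0.000934 M.
pH = -log(0.000934) = 3.03.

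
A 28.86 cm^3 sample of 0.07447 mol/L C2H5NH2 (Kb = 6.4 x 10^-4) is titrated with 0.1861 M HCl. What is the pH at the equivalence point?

n(C2H5NH2) = 0.07447 x 0.02886 = 0.002149 mol; V(HCl) at equivalence = 0.002149/0.1861 = 0.01155 L.
At equivalence the base is fully converted to C2H5NH3+; total volume = 0.04041 L, so [C2H5NH3+] = 0.002149/0.04041 = 0.05319 M.
Ka(C2H5NH3+) = Kw/Kb = 1.0e-14 / 6.4 x 10^-4 = 1.56e-11.
[H^+] = sqrt(Ka x [C2H5NH3+]) = sqrt(1.56e-11 x 0.05319) = 9.12e-7 M.
pH = -log(9.12e-7) = 6.04.

6.04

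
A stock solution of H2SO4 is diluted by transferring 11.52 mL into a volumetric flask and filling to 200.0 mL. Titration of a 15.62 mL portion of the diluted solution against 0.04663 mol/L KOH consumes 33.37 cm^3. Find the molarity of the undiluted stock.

n(KOH) = 0.04663 x 0.03337 = 0.001556 mol.
n(H2SO4) in the aliquot = 0.001556 x 1/2 = 0.0007780 mol.
[diluted H2SO4] = 0.0007780 / 0.01562 = 0.04981 M.
Dilution factor = 200.0/11.52 = 17.36, so [stock] = 0.04981 x 17.36 = 0.865 M.

0.865 M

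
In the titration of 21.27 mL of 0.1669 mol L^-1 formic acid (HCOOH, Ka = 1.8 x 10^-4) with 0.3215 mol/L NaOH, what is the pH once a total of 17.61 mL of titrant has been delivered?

12.73

n(acid) = 0.1669 x 0.02127 = 0.003550 mol; n(NaOH) added = 0.3215 x 0.01761 = 0.005662 mol.
Base is in excess by 0.005662 - 0.003550 = 0.002112 mol in a total volume of 0.03888 L.
[OH^-] = 0.002112/0.03888 = 0.05431 M, so pOH = 1.27 and pH = 14.00 - 1.27 = 12.73.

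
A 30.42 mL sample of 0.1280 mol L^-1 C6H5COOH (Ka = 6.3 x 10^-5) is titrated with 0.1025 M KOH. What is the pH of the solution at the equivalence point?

8.48

n(C6H5COOH) = 0.1280 x 0.03042 = 0.003894 mol; V(KOH) at equivalence = 0.003894/0.1025 = 0.03799 L.
At equivalence all the acid is converted to C6H5COO-; total volume = 0.03042 + 0.03799 = 0.06841 L, so [C6H5COO-] = 0.003894/0.06841 = 0.05692 M.
Kb = Kw/Ka = 1.0e-14 / 6.3 x 10^-5 = 1.59e-10.
[OH^-] = sqrt(Kb x [C6H5COO-]) = sqrt(1.59e-10 x 0.05692) = 3.01e-6 M.
pOH = 5.52, so pH = 14.00 - 5.52 = 8.48.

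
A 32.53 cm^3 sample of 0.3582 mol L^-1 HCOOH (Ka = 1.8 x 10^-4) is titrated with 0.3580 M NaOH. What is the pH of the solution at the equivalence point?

8.50

n(HCOOH) = 0.3582 x 0.03253 = 0.01165 mol; V(NaOH) at equivalence = 0.01165/0.3580 = 0.03255 L.
At equivalence all the acid is converted to HCOO-; total volume = 0.03253 + 0.03255 = 0.06508 L, so [HCOO-] = 0.01165/0.06508 = 0.1790 M.
Kb = Kw/Ka = 1.0e-14 / 1.8 x 10^-4 = 5.56e-11.
[OH^-] = sqrt(Kb x [HCOO-]) = sqrt(5.56e-11 x 0.1790) = 3.15e-6 M.
pOH = 5.50, so pH = 14.00 - 5.50 = 8.50.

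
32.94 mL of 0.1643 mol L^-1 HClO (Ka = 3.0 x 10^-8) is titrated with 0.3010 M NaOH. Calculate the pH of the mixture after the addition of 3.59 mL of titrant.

6.92

Initial n(HClO) = 0.1643 x 0.03294 = 0.005412 mol.
n(NaOH) added = 0.3010 x 0.003590 = 0.001081 mol, converting that many moles of HClO to ClO-.
Remaining n(HClO) = 0.004331 mol; n(ClO-) = 0.001081 mol.
By Henderson-Hasselbalch, pH = pKa + log([A^-]/[HA]) = 7.52 + log(0.001081/0.004331) = 7.52 + (-0.60) = 6.92.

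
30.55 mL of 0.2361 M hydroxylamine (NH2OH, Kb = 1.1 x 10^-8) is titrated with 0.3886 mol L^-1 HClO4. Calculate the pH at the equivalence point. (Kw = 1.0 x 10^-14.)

n(NH2OH) = 0.2361 x 0.03055 = 0.007213 mol; V(HClO4) at equivalence = 0.007213/0.3886 = 0.01856 L.
At equivalence the base is fully converted to NH3OH+; total volume = 0.04911 L, so [NH3OH+] = 0.007213/0.04911 = 0.1469 M.
Ka(NH3OH+) = Kw/Kb = 1.0e-14 / 1.1 x 10^-8 = 9.09e-7.
[H^+] = sqrt(Ka x [NH3OH+]) = sqrt(9.09e-7 x 0.1469) = 0.000365 M.
pH = -log(0.000365) = 3.44.

3.44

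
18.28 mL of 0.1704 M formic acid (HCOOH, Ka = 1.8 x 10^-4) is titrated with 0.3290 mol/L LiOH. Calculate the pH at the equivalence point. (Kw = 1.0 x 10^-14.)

n(HCOOH) = 0.1704 x 0.01828 = 0.003115 mol; V(LiOH) at equivalence = 0.003115/0.3290 = 0.009468 L.
At equivalence all the acid is converted to HCOO-; total volume = 0.01828 + 0.009468 = 0.02775 L, so [HCOO-] = 0.003115/0.02775 = 0.1123 M.
Kb = Kw/Ka = 1.0e-14 / 1.8 x 10^-4 = 5.56e-11.
[OH^-] = sqrt(Kb x [HCOO-]) = sqrt(5.56e-11 x 0.1123) = 2.50e-6 M.
pOH = 5.60, so pH = 14.00 - 5.60 = 8.40.

8.40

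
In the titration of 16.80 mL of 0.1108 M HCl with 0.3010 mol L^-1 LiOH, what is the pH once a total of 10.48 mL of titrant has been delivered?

n(acid) = 0.1108 x 0.01680 = 0.001861 mol; n(LiOH) added = 0.3010 x 0.01048 = 0.003154 mol.
Base is in excess by 0.003154 - 0.001861 = 0.001293 mol in a total volume of 0.02728 L.
[OH^-] = 0.001293/0.02728 = 0.04740 M, so pOH = 1.32 and pH = 14.00 - 1.32 = 12.68.

12.68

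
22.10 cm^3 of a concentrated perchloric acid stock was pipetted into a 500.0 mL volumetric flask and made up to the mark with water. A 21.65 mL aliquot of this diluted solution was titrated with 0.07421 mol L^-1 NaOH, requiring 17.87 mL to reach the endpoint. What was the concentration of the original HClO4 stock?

n(NaOH) = 0.07421 x 0.01787 = 0.001326 mol.
n(HClO4) in the aliquot = 0.001326 mol.
[diluted HClO4] = 0.001326 / 0.02165 = 0.06125 M.
Dilution factor = 500.0/22.10 = 22.62, so [stock] = 0.06125 x 22.62 = 1.39 M.

1.39 M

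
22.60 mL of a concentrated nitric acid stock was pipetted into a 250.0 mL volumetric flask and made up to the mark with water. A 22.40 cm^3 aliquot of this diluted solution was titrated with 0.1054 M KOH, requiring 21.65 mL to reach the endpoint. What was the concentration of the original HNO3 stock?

1.13 M

n(KOH) = 0.1054 x 0.02165 = 0.002282 mol.
n(HNO3) in the aliquot = 0.002282 mol.
[diluted HNO3] = 0.002282 / 0.02240 = 0.1019 M.
Dilution factor = 250.0/22.60 = 11.06, so [stock] = 0.1019 x 11.06 = 1.13 M.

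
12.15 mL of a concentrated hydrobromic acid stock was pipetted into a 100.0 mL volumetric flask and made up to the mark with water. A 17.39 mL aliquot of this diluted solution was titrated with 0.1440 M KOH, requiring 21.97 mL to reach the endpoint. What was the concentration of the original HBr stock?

1.50 M

n(KOH) = 0.1440 x 0.02197 = 0.003164 mol.
n(HBr) in the aliquot = 0.003164 mol.
[diluted HBr] = 0.003164 / 0.01739 = 0.1819 M.
Dilution factor = 100.0/12.15 = 8.230, so [stock] = 0.1819 x 8.230 = 1.50 M.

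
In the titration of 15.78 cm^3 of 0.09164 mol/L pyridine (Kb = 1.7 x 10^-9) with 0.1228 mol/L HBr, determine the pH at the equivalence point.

3.26

n(C5H5N) = 0.09164 x 0.01578 = 0.001446 mol; V(HBr) at equivalence = 0.001446/0.1228 = 0.01178 L.
At equivalence the base is fully converted to C5H5NH+; total volume = 0.02756 L, so [C5H5NH+] = 0.001446/0.02756 = 0.05248 M.
Ka(C5H5NH+) = Kw/Kb = 1.0e-14 / 1.7 x 10^-9 = 5.88e-6.
[H^+] = sqrt(Ka x [C5H5NH+]) = sqrt(5.88e-6 x 0.05248) = 0.000556 M.
pH = -log(0.000556) = 3.26.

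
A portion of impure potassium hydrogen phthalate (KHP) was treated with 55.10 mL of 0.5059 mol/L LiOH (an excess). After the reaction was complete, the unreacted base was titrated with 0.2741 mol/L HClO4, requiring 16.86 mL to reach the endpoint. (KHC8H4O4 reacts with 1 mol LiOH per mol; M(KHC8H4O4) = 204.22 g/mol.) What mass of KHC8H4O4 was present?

4.75 g

Total n(LiOH) added = 0.5059 x 0.05510 = 0.02788 mol.
n(HClO4) used = 0.2741 x 0.01686 = 0.004621 mol, which equals the excess n(LiOH).
So n(LiOH) consumed by the sample = 0.02788 - 0.004621 = 0.02325 mol.
n(KHC8H4O4) = 0.02325 / 1 = 0.02325 mol.
mass = 0.02325 mol x 204.22 g/mol = 4.75 g.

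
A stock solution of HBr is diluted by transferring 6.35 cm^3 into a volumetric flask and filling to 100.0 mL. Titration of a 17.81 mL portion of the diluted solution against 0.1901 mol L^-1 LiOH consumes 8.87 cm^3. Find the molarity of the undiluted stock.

n(LiOH) = 0.1901 x 0.008870 = 0.001686 mol.
n(HBr) in the aliquot = 0.001686 mol.
[diluted HBr] = 0.001686 / 0.01781 = 0.09468 M.
Dilution factor = 100.0/6.350 = 15.75, so [stock] = 0.09468 x 15.75 = 1.49 M.

1.49 M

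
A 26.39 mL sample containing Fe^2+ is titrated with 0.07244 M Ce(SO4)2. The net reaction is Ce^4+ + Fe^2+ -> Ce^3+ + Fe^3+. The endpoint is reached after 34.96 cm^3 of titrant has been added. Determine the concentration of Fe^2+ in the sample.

0.0960 M

n(Ce(SO4)2) = 0.07244 x 0.03496 = 0.002533 mol.
From the balanced equation, 1 mol Ce(SO4)2 reacts with 1 mol Fe^2+, so n(Fe^2+) = 0.002533 x 1/1 = 0.002533 mol.
[Fe^2+] = 0.002533 / 0.02639 L = 0.0960 M.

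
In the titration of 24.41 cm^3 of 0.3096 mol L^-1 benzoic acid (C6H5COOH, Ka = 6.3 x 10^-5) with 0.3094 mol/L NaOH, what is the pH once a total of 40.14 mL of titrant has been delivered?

n(acid) = 0.3096 x 0.02441 = 0.007557 mol; n(NaOH) added = 0.3094 x 0.04014 = 0.01242 mol.
Base is in excess by 0.01242 - 0.007557 = 0.004862 mol in a total volume of 0.06455 L.
[OH^-] = 0.004862/0.06455 = 0.07532 M, so pOH = 1.12 and pH = 14.00 - 1.12 = 12.88.

12.88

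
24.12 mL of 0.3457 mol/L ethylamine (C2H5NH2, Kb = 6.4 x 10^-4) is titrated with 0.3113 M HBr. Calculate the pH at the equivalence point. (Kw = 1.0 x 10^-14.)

n(C2H5NH2) = 0.3457 x 0.02412 = 0.008338 mol; V(HBr) at equivalence = 0.008338/0.3113 = 0.02679 L.
At equivalence the base is fully converted to C2H5NH3+; total volume = 0.05091 L, so [C2H5NH3+] = 0.008338/0.05091 = 0.1638 M.
Ka(C2H5NH3+) = Kw/Kb = 1.0e-14 / 6.4 x 10^-4 = 1.56e-11.
[H^+] = sqrt(Ka x [C2H5NH3+]) = sqrt(1.56e-11 x 0.1638) = 1.60e-6 M.
pH = -log(1.60e-6) = 5.80.

5.80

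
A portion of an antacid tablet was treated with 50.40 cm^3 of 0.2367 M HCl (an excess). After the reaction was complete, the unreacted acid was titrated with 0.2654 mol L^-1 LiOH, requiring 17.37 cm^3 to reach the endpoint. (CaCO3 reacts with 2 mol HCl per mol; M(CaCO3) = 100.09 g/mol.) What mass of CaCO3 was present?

Total n(HCl) added = 0.2367 x 0.05040 = 0.01193 mol.
n(LiOH) used = 0.2654 x 0.01737 = 0.004610 mol, which equals the excess n(HCl).
So n(HCl) consumed by the sample = 0.01193 - 0.004610 = 0.007320 mol.
n(CaCO3) = 0.007320 / 2 = 0.003660 mol.
mass = 0.003660 mol x 100.09 g/mol = 0.366 g.

0.366 g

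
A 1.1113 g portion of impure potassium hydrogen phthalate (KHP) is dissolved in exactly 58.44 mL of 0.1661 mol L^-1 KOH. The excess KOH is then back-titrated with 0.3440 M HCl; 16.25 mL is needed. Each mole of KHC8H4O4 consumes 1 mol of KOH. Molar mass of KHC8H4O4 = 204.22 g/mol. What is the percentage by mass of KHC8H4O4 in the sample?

75.7%

Total n(KOH) added = 0.1661 x 0.05844 = 0.009707 mol.
n(HCl) used = 0.3440 x 0.01625 = 0.005590 mol, which equals the excess n(KOH).
So n(KOH) consumed by the sample = 0.009707 - 0.005590 = 0.004117 mol.
n(KHC8H4O4) = 0.004117 / 1 = 0.004117 mol.
mass KHC8H4O4 = 0.004117 x 204.22 = 0.8408 g, so %KHC8H4O4 = 0.8408/1.1113 x 100 = 75.7%.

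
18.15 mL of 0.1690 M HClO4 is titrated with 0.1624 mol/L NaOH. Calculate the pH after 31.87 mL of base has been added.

12.62

n(acid) = 0.1690 x 0.01815 = 0.003067 mol; n(NaOH) added = 0.1624 x 0.03187 = 0.005176 mol.
Base is in excess by 0.005176 - 0.003067 = 0.002108 mol in a total volume of 0.05002 L.
[OH^-] = 0.002108/0.05002 = 0.04215 M, so pOH = 1.38 and pH = 14.00 - 1.38 = 12.62.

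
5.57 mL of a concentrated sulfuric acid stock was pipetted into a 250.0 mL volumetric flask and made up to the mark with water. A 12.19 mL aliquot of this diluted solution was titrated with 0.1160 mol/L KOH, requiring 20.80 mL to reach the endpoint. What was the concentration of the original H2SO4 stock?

n(KOH) = 0.1160 x 0.02080 = 0.002413 mol.
n(H2SO4) in the aliquot = 0.002413 x 1/2 = 0.001206 mol.
[diluted H2SO4] = 0.001206 / 0.01219 = 0.09897 M.
Dilution factor = 250.0/5.570 = 44.88, so [stock] = 0.09897 x 44.88 = 4.44 M.

4.44 M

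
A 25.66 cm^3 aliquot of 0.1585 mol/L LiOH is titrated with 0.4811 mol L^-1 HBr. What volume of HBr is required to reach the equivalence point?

8.45 mL

n(LiOH) = 0.1585 mol/L x 0.02566 L = 0.004067 mol.
At equivalence n(HBr) = n(LiOH) = 0.004067 mol.
V(HBr) = 0.004067 / 0.4811 = 0.008454 L = 8.45 mL.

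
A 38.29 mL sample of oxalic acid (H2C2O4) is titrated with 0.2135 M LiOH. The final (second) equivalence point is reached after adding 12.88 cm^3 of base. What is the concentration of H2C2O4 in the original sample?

n(LiOH) = 0.2135 x 0.01288 = 0.002750 mol.
At the final (second) equivalence point, 2 mol OH^- react per mol H2C2O4, so n(H2C2O4) = 0.002750 / 2 = 0.001375 mol.
[H2C2O4] = 0.001375 / 0.03829 L = 0.0359 M.

0.0359 M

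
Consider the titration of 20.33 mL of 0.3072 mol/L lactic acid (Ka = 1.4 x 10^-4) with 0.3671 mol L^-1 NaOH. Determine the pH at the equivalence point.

n(HC3H5O3) = 0.3072 x 0.02033 = 0.006245 mol; V(NaOH) at equivalence = 0.006245/0.3671 = 0.01701 L.
At equivalence all the acid is converted to C3H5O3-; total volume = 0.02033 + 0.01701 = 0.03734 L, so [C3H5O3-] = 0.006245/0.03734 = 0.1672 M.
Kb = Kw/Ka = 1.0e-14 / 1.4 x 10^-4 = 7.14e-11.
[OH^-] = sqrt(Kb x [C3H5O3-]) = sqrt(7.14e-11 x 0.1672) = 3.46e-6 M.
pOH = 5.46, so pH = 14.00 - 5.46 = 8.54.

8.54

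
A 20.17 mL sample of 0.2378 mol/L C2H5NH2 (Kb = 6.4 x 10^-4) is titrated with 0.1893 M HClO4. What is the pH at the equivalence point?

n(C2H5NH2) = 0.2378 x 0.02017 = 0.004796 mol; V(HClO4) at equivalence = 0.004796/0.1893 = 0.02534 L.
At equivalence the base is fully converted to C2H5NH3+; total volume = 0.04551 L, so [C2H5NH3+] = 0.004796/0.04551 = 0.1054 M.
Ka(C2H5NH3+) = Kw/Kb = 1.0e-14 / 6.4 x 10^-4 = 1.56e-11.
[H^+] = sqrt(Ka x [C2H5NH3+]) = sqrt(1.56e-11 x 0.1054) = 1.28e-6 M.
pH = -log(1.28e-6) = 5.89.

5.89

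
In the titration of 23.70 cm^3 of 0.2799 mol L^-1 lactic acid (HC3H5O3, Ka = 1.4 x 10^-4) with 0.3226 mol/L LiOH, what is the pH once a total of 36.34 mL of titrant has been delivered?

n(acid) = 0.2799 x 0.02370 = 0.006634 mol; n(LiOH) added = 0.3226 x 0.03634 = 0.01172 mol.
Base is in excess by 0.01172 - 0.006634 = 0.005090 mol in a total volume of 0.06004 L.
[OH^-] = 0.005090/0.06004 = 0.08477 M, so pOH = 1.07 and pH = 14.00 - 1.07 = 12.93.

12.93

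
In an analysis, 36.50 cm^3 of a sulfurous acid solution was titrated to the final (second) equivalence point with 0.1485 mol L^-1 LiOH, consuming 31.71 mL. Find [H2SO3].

0.0645 M

n(LiOH) = 0.1485 x 0.03171 = 0.004709 mol.
At the final (second) equivalence point, 2 mol OH^- react per mol H2SO3, so n(H2SO3) = 0.004709 / 2 = 0.002354 mol.
[H2SO3] = 0.002354 / 0.03650 L = 0.0645 M.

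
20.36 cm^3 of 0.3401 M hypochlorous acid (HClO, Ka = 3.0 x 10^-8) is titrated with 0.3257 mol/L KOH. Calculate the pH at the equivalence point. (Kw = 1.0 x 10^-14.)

n(HClO) = 0.3401 x 0.02036 = 0.006924 mol; V(KOH) at equivalence = 0.006924/0.3257 = 0.02126 L.
At equivalence all the acid is converted to ClO-; total volume = 0.02036 + 0.02126 = 0.04162 L, so [ClO-] = 0.006924/0.04162 = 0.1664 M.
Kb = Kw/Ka = 1.0e-14 / 3.0 x 10^-8 = 3.33e-7.
[OH^-] = sqrt(Kb x [ClO-]) = sqrt(3.33e-7 x 0.1664) = 0.000235 M.
pOH = 3.63, so pH = 14.00 - 3.63 = 10.37.

10.37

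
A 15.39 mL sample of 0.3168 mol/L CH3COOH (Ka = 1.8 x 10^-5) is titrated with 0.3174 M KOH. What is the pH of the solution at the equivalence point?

8.97

n(CH3COOH) = 0.3168 x 0.01539 = 0.004876 mol; V(KOH) at equivalence = 0.004876/0.3174 = 0.01536 L.
At equivalence all the acid is converted to CH3COO-; total volume = 0.01539 + 0.01536 = 0.03075 L, so [CH3COO-] = 0.004876/0.03075 = 0.1585 M.
Kb = Kw/Ka = 1.0e-14 / 1.8 x 10^-5 = 5.56e-10.
[OH^-] = sqrt(Kb x [CH3COO-]) = sqrt(5.56e-10 x 0.1585) = 9.39e-6 M.
pOH = 5.03, so pH = 14.00 - 5.03 = 8.97.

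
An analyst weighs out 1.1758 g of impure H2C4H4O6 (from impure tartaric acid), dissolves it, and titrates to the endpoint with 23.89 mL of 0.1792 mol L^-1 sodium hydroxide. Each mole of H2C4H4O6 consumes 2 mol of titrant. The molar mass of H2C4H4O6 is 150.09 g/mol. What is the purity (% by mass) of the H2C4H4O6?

27.3%

n(NaOH) = 0.1792 x 0.02389 = 0.004281 mol.
n(H2C4H4O6) = 0.004281 / 2 = 0.002141 mol.
mass of H2C4H4O6 = 0.002141 x 150.09 = 0.3213 g.
% purity = 0.3213 / 1.1758 x 100 = 27.3%.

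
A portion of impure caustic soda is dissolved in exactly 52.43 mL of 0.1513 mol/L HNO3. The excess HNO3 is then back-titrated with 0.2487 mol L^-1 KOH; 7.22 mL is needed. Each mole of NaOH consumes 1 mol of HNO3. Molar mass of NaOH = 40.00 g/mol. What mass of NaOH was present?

0.245 g

Total n(HNO3) added = 0.1513 x 0.05243 = 0.007933 mol.
n(KOH) used = 0.2487 x 0.007220 = 0.001796 mol, which equals the excess n(HNO3).
So n(HNO3) consumed by the sample = 0.007933 - 0.001796 = 0.006137 mol.
n(NaOH) = 0.006137 / 1 = 0.006137 mol.
mass = 0.006137 mol x 40.00 g/mol = 0.245 g.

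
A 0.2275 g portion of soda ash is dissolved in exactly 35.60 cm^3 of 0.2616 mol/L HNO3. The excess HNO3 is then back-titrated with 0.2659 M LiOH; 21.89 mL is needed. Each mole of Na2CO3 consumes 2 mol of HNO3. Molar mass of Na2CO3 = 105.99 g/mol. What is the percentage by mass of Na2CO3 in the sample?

Total n(HNO3) added = 0.2616 x 0.03560 = 0.009313 mol.
n(LiOH) used = 0.2659 x 0.02189 = 0.005821 mol, which equals the excess n(HNO3).
So n(HNO3) consumed by the sample = 0.009313 - 0.005821 = 0.003492 mol.
n(Na2CO3) = 0.003492 / 2 = 0.001746 mol.
mass Na2CO3 = 0.001746 x 105.99 = 0.1851 g, so %Na2CO3 = 0.1851/0.2275 x 100 = 81.4%.

81.4%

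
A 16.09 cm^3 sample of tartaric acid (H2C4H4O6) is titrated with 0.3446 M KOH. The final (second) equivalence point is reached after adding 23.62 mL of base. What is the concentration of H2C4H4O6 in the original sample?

0.253 M

n(KOH) = 0.3446 x 0.02362 = 0.008139 mol.
At the final (second) equivalence point, 2 mol OH^- react per mol H2C4H4O6, so n(H2C4H4O6) = 0.008139 / 2 = 0.004070 mol.
[H2C4H4O6] = 0.004070 / 0.01609 L = 0.253 M.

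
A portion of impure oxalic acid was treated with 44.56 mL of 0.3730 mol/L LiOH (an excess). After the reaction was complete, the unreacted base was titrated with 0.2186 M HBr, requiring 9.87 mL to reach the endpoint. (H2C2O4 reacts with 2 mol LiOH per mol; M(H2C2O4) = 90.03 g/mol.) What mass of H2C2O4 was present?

0.651 g

Total n(LiOH) added = 0.3730 x 0.04456 = 0.01662 mol.
n(HBr) used = 0.2186 x 0.009870 = 0.002158 mol, which equals the excess n(LiOH).
So n(LiOH) consumed by the sample = 0.01662 - 0.002158 = 0.01446 mol.
n(H2C2O4) = 0.01446 / 2 = 0.007232 mol.
mass = 0.007232 mol x 90.03 g/mol = 0.651 g.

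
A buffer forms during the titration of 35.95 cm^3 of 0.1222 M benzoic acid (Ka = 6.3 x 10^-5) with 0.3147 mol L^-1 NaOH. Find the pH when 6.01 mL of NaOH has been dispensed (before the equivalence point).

4.08

Initial n(C6H5COOH) = 0.1222 x 0.03595 = 0.004393 mol.
n(NaOH) added = 0.3147 x 0.006010 = 0.001891 mol, converting that many moles of C6H5COOH to C6H5COO-.
Remaining n(C6H5COOH) = 0.002502 mol; n(C6H5COO-) = 0.001891 mol.
By Henderson-Hasselbalch, pH = pKa + log([A^-]/[HA]) = 4.20 + log(0.001891/0.002502) = 4.20 + (-0.12) = 4.08.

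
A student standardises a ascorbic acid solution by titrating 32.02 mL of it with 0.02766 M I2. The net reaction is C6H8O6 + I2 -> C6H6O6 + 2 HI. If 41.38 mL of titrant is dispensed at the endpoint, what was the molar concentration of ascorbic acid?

n(I2) = 0.02766 x 0.04138 = 0.001145 mol.
From the balanced equation, 1 mol I2 reacts with 1 mol ascorbic acid, so n(ascorbic acid) = 0.001145 x 1/1 = 0.001145 mol.
[ascorbic acid] = 0.001145 / 0.03202 L = 0.0357 M.

0.0357 M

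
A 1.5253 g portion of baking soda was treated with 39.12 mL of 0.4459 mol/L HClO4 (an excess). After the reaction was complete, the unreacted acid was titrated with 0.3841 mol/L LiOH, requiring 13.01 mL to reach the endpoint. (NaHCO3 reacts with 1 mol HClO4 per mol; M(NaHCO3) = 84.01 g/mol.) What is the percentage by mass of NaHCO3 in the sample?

68.6%

Total n(HClO4) added = 0.4459 x 0.03912 = 0.01744 mol.
n(LiOH) used = 0.3841 x 0.01301 = 0.004997 mol, which equals the excess n(HClO4).
So n(HClO4) consumed by the sample = 0.01744 - 0.004997 = 0.01245 mol.
n(NaHCO3) = 0.01245 / 1 = 0.01245 mol.
mass NaHCO3 = 0.01245 x 84.01 = 1.046 g, so %NaHCO3 = 1.046/1.5253 x 100 = 68.6%.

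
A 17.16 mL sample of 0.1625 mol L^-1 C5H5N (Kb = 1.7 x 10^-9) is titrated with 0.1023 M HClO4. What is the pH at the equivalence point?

n(C5H5N) = 0.1625 x 0.01716 = 0.002789 mol; V(HClO4) at equivalence = 0.002789/0.1023 = 0.02726 L.
At equivalence the base is fully converted to C5H5NH+; total volume = 0.04442 L, so [C5H5NH+] = 0.002789/0.04442 = 0.06278 M.
Ka(C5H5NH+) = Kw/Kb = 1.0e-14 / 1.7 x 10^-9 = 5.88e-6.
[H^+] = sqrt(Ka x [C5H5NH+]) = sqrt(5.88e-6 x 0.06278) = 0.000608 M.
pH = -log(0.000608) = 3.22.

3.22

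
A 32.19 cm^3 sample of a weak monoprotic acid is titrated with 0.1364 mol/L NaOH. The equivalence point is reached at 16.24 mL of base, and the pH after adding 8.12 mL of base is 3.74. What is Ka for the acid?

8.12 mL is half of the equivalence volume, so this is the half-equivalence point where [HA] = [A^-].
At half-equivalence pH = pKa, so pKa = 3.74.
Ka = 10^(-3.74) = 1.8 x 10^-4.

1.8 x 10^-4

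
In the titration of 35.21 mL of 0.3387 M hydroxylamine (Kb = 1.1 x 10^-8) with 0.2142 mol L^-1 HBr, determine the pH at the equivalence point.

n(NH2OH) = 0.3387 x 0.03521 = 0.01193 mol; V(HBr) at equivalence = 0.01193/0.2142 = 0.05568 L.
At equivalence the base is fully converted to NH3OH+; total volume = 0.09089 L, so [NH3OH+] = 0.01193/0.09089 = 0.1312 M.
Ka(NH3OH+) = Kw/Kb = 1.0e-14 / 1.1 x 10^-8 = 9.09e-7.
[H^+] = sqrt(Ka x [NH3OH+]) = sqrt(9.09e-7 x 0.1312) = 0.000345 M.
pH = -log(0.000345) = 3.46.

3.46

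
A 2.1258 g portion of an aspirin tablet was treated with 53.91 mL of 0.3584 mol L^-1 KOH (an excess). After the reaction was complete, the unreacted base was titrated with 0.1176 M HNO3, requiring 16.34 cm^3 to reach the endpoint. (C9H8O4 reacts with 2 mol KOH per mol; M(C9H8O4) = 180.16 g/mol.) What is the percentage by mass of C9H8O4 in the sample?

73.7%

Total n(KOH) added = 0.3584 x 0.05391 = 0.01932 mol.
n(HNO3) used = 0.1176 x 0.01634 = 0.001922 mol, which equals the excess n(KOH).
So n(KOH) consumed by the sample = 0.01932 - 0.001922 = 0.01740 mol.
n(C9H8O4) = 0.01740 / 2 = 0.008700 mol.
mass C9H8O4 = 0.008700 x 180.16 = 1.567 g, so %C9H8O4 = 1.567/2.1258 x 100 = 73.7%.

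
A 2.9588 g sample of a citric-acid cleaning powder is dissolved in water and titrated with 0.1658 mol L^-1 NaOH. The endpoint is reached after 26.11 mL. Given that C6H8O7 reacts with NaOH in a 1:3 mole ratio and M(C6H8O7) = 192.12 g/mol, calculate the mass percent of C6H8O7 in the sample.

n(NaOH) = 0.1658 x 0.02611 = 0.004329 mol.
n(C6H8O7) = 0.004329 / 3 = 0.001443 mol.
mass of C6H8O7 = 0.001443 x 192.12 = 0.2772 g.
% purity = 0.2772 / 2.9588 x 100 = 9.37%.

9.37%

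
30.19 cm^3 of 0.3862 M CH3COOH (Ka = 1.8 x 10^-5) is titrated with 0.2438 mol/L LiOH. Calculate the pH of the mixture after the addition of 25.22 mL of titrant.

4.79

Initial n(CH3COOH) = 0.3862 x 0.03019 = 0.01166 mol.
n(LiOH) added = 0.2438 x 0.02522 = 0.006149 mol, converting that many moles of CH3COOH to CH3COO-.
Remaining n(CH3COOH) = 0.005511 mol; n(CH3COO-) = 0.006149 mol.
By Henderson-Hasselbalch, pH = pKa + log([A^-]/[HA]) = 4.74 + log(0.006149/0.005511) = 4.74 + (+0.05) = 4.79.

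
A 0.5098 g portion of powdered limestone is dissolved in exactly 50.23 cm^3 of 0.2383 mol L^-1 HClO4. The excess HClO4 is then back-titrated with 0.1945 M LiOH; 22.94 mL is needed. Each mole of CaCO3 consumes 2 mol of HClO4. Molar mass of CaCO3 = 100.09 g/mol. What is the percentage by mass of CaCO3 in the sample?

Total n(HClO4) added = 0.2383 x 0.05023 = 0.01197 mol.
n(LiOH) used = 0.1945 x 0.02294 = 0.004462 mol, which equals the excess n(HClO4).
So n(HClO4) consumed by the sample = 0.01197 - 0.004462 = 0.007508 mol.
n(CaCO3) = 0.007508 / 2 = 0.003754 mol.
mass CaCO3 = 0.003754 x 100.09 = 0.3757 g, so %CaCO3 = 0.3757/0.5098 x 100 = 73.7%.

73.7%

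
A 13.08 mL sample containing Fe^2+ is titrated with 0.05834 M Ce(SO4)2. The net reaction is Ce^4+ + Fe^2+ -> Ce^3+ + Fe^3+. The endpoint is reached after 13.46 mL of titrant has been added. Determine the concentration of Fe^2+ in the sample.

n(Ce(SO4)2) = 0.05834 x 0.01346 = 0.0007853 mol.
From the balanced equation, 1 mol Ce(SO4)2 reacts with 1 mol Fe^2+, so n(Fe^2+) = 0.0007853 x 1/1 = 0.0007853 mol.
[Fe^2+] = 0.0007853 / 0.01308 L = 0.0600 M.

0.0600 M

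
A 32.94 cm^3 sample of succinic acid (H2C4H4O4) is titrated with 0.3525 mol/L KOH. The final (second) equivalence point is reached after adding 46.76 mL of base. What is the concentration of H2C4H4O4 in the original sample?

0.250 M

n(KOH) = 0.3525 x 0.04676 = 0.01648 mol.
At the final (second) equivalence point, 2 mol OH^- react per mol H2C4H4O4, so n(H2C4H4O4) = 0.01648 / 2 = 0.008241 mol.
[H2C4H4O4] = 0.008241 / 0.03294 L = 0.250 M.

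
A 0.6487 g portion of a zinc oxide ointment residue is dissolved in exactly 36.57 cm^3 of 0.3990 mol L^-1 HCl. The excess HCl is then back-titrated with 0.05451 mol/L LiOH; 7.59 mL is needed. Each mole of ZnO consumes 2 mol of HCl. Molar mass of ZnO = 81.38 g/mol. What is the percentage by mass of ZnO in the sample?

88.9%

Total n(HCl) added = 0.3990 x 0.03657 = 0.01459 mol.
n(LiOH) used = 0.05451 x 0.007590 = 0.0004137 mol, which equals the excess n(HCl).
So n(HCl) consumed by the sample = 0.01459 - 0.0004137 = 0.01418 mol.
n(ZnO) = 0.01418 / 2 = 0.007089 mol.
mass ZnO = 0.007089 x 81.38 = 0.5769 g, so %ZnO = 0.5769/0.6487 x 100 = 88.9%.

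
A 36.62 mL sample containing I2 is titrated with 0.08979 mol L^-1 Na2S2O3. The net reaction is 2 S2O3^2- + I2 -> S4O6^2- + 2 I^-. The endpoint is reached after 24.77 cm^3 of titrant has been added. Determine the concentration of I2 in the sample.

n(Na2S2O3) = 0.08979 x 0.02477 = 0.002224 mol.
From the balanced equation, 2 mol Na2S2O3 reacts with 1 mol I2, so n(I2) = 0.002224 x 1/2 = 0.001112 mol.
[I2] = 0.001112 / 0.03662 L = 0.0304 M.

0.0304 M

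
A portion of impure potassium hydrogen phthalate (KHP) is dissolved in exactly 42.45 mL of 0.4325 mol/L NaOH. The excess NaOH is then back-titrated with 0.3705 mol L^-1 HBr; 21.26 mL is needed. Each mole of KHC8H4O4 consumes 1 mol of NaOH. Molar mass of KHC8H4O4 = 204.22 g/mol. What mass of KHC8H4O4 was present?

2.14 g

Total n(NaOH) added = 0.4325 x 0.04245 = 0.01836 mol.
n(HBr) used = 0.3705 x 0.02126 = 0.007877 mol, which equals the excess n(NaOH).
So n(NaOH) consumed by the sample = 0.01836 - 0.007877 = 0.01048 mol.
n(KHC8H4O4) = 0.01048 / 1 = 0.01048 mol.
mass = 0.01048 mol x 204.22 g/mol = 2.14 g.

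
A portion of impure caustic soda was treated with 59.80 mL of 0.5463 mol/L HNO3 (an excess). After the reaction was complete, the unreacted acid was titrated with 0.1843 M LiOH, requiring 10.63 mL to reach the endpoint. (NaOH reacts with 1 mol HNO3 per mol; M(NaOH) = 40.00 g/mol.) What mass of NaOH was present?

1.23 g

Total n(HNO3) added = 0.5463 x 0.05980 = 0.03267 mol.
n(LiOH) used = 0.1843 x 0.01063 = 0.001959 mol, which equals the excess n(HNO3).
So n(HNO3) consumed by the sample = 0.03267 - 0.001959 = 0.03071 mol.
n(NaOH) = 0.03071 / 1 = 0.03071 mol.
mass = 0.03071 mol x 40.00 g/mol = 1.23 g.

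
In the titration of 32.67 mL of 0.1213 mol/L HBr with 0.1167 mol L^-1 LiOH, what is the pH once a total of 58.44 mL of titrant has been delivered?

n(acid) = 0.1213 x 0.03267 = 0.003963 mol; n(LiOH) added = 0.1167 x 0.05844 = 0.006820 mol.
Base is in excess by 0.006820 - 0.003963 = 0.002857 mol in a total volume of 0.09111 L.
[OH^-] = 0.002857/0.09111 = 0.03136 M, so pOH = 1.50 and pH = 14.00 - 1.50 = 12.50.

12.50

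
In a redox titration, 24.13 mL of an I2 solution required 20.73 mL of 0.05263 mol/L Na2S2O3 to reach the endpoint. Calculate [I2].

0.0226 M

n(Na2S2O3) = 0.05263 x 0.02073 = 0.001091 mol.
From the balanced equation, 2 mol Na2S2O3 reacts with 1 mol I2, so n(I2) = 0.001091 x 1/2 = 0.0005455 mol.
[I2] = 0.0005455 / 0.02413 L = 0.0226 M.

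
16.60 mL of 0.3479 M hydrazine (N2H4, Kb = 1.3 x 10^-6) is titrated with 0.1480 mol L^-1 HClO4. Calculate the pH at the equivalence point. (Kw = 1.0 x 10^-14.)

4.55

n(N2H4) = 0.3479 x 0.01660 = 0.005775 mol; V(HClO4) at equivalence = 0.005775/0.1480 = 0.03902 L.
At equivalence the base is fully converted to N2H5+; total volume = 0.05562 L, so [N2H5+] = 0.005775/0.05562 = 0.1038 M.
Ka(N2H5+) = Kw/Kb = 1.0e-14 / 1.3 x 10^-6 = 7.69e-9.
[H^+] = sqrt(Ka x [N2H5+]) = sqrt(7.69e-9 x 0.1038) = 2.83e-5 M.
pH = -log(2.83e-5) = 4.55.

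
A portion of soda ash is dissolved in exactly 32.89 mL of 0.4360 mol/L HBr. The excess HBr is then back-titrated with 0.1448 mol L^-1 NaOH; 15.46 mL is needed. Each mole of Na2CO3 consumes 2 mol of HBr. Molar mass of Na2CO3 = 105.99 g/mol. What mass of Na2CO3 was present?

0.641 g

Total n(HBr) added = 0.4360 x 0.03289 = 0.01434 mol.
n(NaOH) used = 0.1448 x 0.01546 = 0.002239 mol, which equals the excess n(HBr).
So n(HBr) consumed by the sample = 0.01434 - 0.002239 = 0.01210 mol.
n(Na2CO3) = 0.01210 / 2 = 0.006051 mol.
mass = 0.006051 mol x 105.99 g/mol = 0.641 g.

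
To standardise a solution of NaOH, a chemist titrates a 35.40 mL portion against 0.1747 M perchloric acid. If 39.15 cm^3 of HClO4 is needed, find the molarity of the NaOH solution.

n(HClO4) delivered = 0.1747 x 0.03915 = 0.006840 mol.
For a 1:1 reaction, n(NaOH) = 0.006840 mol.
[NaOH] = 0.006840 mol / 0.03540 L = 0.193 M.

0.193 M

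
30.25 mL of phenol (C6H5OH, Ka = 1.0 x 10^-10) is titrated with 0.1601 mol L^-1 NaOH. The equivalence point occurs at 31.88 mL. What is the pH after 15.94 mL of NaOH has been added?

15.94 mL is exactly half the equivalence volume (31.88/2), i.e. the half-equivalence point.
There, n(HA) = n(A^-), so pH = pKa = -log(1.0 x 10^-10) = 10.00.

10.00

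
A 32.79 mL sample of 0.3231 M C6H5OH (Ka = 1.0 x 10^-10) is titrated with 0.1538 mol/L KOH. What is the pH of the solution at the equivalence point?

n(C6H5OH) = 0.3231 x 0.03279 = 0.01059 mol; V(KOH) at equivalence = 0.01059/0.1538 = 0.06888 L.
At equivalence all the acid is converted to C6H5O-; total volume = 0.03279 + 0.06888 = 0.1017 L, so [C6H5O-] = 0.01059/0.1017 = 0.1042 M.
Kb = Kw/Ka = 1.0e-14 / 1.0 x 10^-10 = 0.000100.
[OH^-] = sqrt(Kb x [C6H5O-]) = sqrt(0.000100 x 0.1042) = 0.00323 M.
pOH = 2.49, so pH = 14.00 - 2.49 = 11.51.

11.51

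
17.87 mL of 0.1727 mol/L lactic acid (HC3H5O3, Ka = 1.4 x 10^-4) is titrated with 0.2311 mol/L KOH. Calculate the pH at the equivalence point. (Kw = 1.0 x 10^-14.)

n(HC3H5O3) = 0.1727 x 0.01787 = 0.003086 mol; V(KOH) at equivalence = 0.003086/0.2311 = 0.01335 L.
At equivalence all the acid is converted to C3H5O3-; total volume = 0.01787 + 0.01335 = 0.03122 L, so [C3H5O3-] = 0.003086/0.03122 = 0.09884 M.
Kb = Kw/Ka = 1.0e-14 / 1.4 x 10^-4 = 7.14e-11.
[OH^-] = sqrt(Kb x [C3H5O3-]) = sqrt(7.14e-11 x 0.09884) = 2.66e-6 M.
pOH = 5.58, so pH = 14.00 - 5.58 = 8.42.

8.42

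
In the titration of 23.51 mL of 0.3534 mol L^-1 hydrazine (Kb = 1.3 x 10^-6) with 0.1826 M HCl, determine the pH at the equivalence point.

4.52

n(N2H4) = 0.3534 x 0.02351 = 0.008308 mol; V(HCl) at equivalence = 0.008308/0.1826 = 0.04550 L.
At equivalence the base is fully converted to N2H5+; total volume = 0.06901 L, so [N2H5+] = 0.008308/0.06901 = 0.1204 M.
Ka(N2H5+) = Kw/Kb = 1.0e-14 / 1.3 x 10^-6 = 7.69e-9.
[H^+] = sqrt(Ka x [N2H5+]) = sqrt(7.69e-9 x 0.1204) = 3.04e-5 M.
pH = -log(3.04e-5) = 4.52.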